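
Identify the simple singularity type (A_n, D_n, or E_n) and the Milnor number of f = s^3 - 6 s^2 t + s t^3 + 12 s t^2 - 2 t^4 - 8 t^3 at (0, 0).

Type E7, Milnor number mu = 7.

The Hessian of f at 0 has rank 0. Corank 2; j^3 = (s - 2*t)^3 is a perfect cube, so E-series; the 4-jet and mu = 7 give E_7.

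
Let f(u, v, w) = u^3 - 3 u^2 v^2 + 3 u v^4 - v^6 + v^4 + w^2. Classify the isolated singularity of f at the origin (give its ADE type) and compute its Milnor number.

The Hessian of f at 0 is [[0, 0, 0], [0, 0, 0], [0, 0, 2]] with rank 1, so corank 2. A Groebner basis of the Jacobian ideal J(f) in C{u,v,w} is {u^3, u^2*v, -u^2/2 + u*v^2, v^3, w}; counting standard monomials gives mu = 6. Corank 2; j^3 = u^3 is a perfect cube, so E-series; the 4-jet and mu = 6 give E_6.

Type E_{6}, Milnor number mu = 6.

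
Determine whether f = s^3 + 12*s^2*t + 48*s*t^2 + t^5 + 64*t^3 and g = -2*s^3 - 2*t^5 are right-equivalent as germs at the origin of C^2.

The Hessian of f at 0 is [[0, 0], [0, 0]] with rank 0, so corank 2. A Groebner basis of the Jacobian ideal J(f) in C{s,t} is {t^4, s^2 + 8*s*t + 16*t^2}; counting standard monomials gives mu = 8. Corank 2; j^3 = (s + 4*t)^3 is a perfect cube, so E-series; the 5-jet and mu = 8 give E_8. The Hessian of g at 0 is [[0, 0], [0, 0]] with rank 0, so corank 2. A Groebner basis of the Jacobian ideal J(g) in C{s,t} is {t^4, s^2}; counting standard monomials gives mu = 8. Corank 2; j^3 = -2*s^3 is a perfect cube, so E-series; the 5-jet and mu = 8 give E_8. Both have type E_8, hence right-equivalent.

Yes.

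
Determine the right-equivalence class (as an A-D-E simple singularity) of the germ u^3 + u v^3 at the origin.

E7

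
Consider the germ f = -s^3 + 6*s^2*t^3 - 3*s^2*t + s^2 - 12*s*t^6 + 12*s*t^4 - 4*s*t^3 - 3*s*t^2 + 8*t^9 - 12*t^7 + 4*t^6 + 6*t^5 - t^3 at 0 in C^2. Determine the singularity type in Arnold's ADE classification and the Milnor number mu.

Type A2, Milnor number mu = 2.

The Hessian of f at 0 has rank 1. Corank 1: A-series; mu = 2 gives A_2.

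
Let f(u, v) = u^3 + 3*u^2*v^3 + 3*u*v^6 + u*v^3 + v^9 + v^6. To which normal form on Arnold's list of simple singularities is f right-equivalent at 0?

E_7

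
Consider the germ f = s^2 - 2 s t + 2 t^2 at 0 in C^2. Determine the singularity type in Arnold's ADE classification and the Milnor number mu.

Type A_{1}, Milnor number mu = 1.

The Hessian of f at 0 has rank 2. Corank 0: nondegenerate Morse point, so A_1.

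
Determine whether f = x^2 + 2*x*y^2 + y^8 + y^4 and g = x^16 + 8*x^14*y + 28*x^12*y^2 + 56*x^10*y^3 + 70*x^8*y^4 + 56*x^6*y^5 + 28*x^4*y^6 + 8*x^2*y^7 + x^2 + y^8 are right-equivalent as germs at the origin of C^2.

Yes.

The Hessian of f at 0 has rank 1. Corank 1: A-series; mu = 7 gives A_7. The Hessian of g at 0 has rank 1. Corank 1: A-series; mu = 7 gives A_7. Both have type A_7, hence right-equivalent.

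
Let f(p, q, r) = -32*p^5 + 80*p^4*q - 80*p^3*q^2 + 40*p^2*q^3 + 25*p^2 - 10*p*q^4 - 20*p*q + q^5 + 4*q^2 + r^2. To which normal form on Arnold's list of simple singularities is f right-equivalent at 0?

The Hessian of f at 0 is [[50, -20, 0], [-20, 8, 0], [0, 0, 2]] with rank 2, so corank 1. A Groebner basis of the Jacobian ideal J(f) in C{p,q,r} is {q^4, p - 2*q/5, r}; counting standard monomials gives mu = 4. Corank 1: A-series; mu = 4 gives A_4.

A4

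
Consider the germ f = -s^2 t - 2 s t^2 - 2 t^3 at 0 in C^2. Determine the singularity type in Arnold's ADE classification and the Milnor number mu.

The Hessian of f at 0 is [[0, 0], [0, 0]] with rank 0, so corank 2. A Groebner basis of the Jacobian ideal J(f) in C{s,t} is {t^3, s^2 + 2*t^2, s*t + t^2}; counting standard monomials gives mu = 4. Corank 2; j^3 = -t*(s^2 + 2*s*t + 2*t^2) splits into three distinct lines over C (the quadratic factor has nonzero discriminant), so D_4.

Type D_4, Milnor number mu = 4.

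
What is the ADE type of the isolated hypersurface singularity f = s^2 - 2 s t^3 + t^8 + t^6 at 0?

A_{7}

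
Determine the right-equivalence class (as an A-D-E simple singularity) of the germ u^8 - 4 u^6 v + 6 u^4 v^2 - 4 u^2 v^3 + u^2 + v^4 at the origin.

The Hessian of f at 0 is [[2, 0], [0, 0]] with rank 1, so corank 1. A Groebner basis of the Jacobian ideal J(f) in C{u,v} is {v^3, u}; counting standard monomials gives mu = 3. Corank 1: A-series; mu = 3 gives A_3.

A_3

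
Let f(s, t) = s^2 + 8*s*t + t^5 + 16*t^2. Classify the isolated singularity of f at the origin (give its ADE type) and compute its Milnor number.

Type A4, Milnor number mu = 4.

The Hessian of f at 0 is [[2, 8], [8, 32]] with rank 1, so corank 1. A Groebner basis of the Jacobian ideal J(f) in C{s,t} is {t^4, s + 4*t}; counting standard monomials gives mu = 4. Corank 1: A-series; mu = 4 gives A_4.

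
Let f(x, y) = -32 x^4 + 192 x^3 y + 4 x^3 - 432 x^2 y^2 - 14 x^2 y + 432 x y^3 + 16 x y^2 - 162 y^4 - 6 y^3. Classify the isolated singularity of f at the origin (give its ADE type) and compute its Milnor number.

The Hessian of f at 0 is [[0, 0], [0, 0]] with rank 0, so corank 2. A Groebner basis of the Jacobian ideal J(f) in C{x,y} is {x*y^2 + x*y/8 - y^2/8, x*y/8 + y^3 - y^2/8, x^2 - 5*x*y/2 + 3*y^2/2}; counting standard monomials gives mu = 5. Corank 2; j^3 = 2*(x - y)^2*(2*x - 3*y) has shape L^2 M (L != M), so D-series; mu = 5 gives D_5.

Type D_{5}, Milnor number mu = 5.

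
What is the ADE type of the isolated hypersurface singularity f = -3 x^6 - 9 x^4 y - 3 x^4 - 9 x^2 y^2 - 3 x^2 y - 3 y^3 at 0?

D_{4}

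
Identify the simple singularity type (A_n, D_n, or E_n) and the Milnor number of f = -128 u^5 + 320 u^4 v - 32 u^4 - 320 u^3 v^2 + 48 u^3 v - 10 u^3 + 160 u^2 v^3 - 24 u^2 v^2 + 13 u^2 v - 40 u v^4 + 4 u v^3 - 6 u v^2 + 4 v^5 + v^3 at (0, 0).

The Hessian of f at 0 is [[0, 0], [0, 0]] with rank 0, so corank 2. A Groebner basis of the Jacobian ideal J(f) in C{u,v} is {v^3, u^2 - 3*v^2/11, u*v - 6*v^2/11}; counting standard monomials gives mu = 4. Corank 2; j^3 = -(2*u - v)*(5*u^2 - 4*u*v + v^2) splits into three distinct lines over C (the quadratic factor has nonzero discriminant), so D_4.

Type D_4, Milnor number mu = 4.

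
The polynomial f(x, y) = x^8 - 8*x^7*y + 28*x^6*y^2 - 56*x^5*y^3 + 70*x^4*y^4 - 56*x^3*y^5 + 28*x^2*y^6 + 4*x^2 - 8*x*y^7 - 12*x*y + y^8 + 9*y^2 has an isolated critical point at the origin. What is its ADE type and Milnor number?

Type A7, Milnor number mu = 7.

The Hessian of f at 0 is [[8, -12], [-12, 18]] with rank 1, so corank 1. A Groebner basis of the Jacobian ideal J(f) in C{x,y} is {y^7, x - 3*y/2}; counting standard monomials gives mu = 7. Corank 1: A-series; mu = 7 gives A_7.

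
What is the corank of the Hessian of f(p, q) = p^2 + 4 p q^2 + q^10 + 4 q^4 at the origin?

1

Hessian at 0 has rank 1.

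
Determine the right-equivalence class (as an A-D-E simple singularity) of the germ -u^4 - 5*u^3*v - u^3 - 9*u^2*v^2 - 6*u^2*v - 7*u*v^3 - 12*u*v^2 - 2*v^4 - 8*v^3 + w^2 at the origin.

E7

The Hessian of f at 0 has rank 1. Corank 2; j^3 = -(u + 2*v)^3 is a perfect cube, so E-series; the 4-jet and mu = 7 give E_7.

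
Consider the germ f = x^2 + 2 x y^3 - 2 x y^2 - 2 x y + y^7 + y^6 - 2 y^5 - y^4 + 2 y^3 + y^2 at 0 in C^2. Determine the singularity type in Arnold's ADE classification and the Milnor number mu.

Type A6, Milnor number mu = 6.

The Hessian of f at 0 has rank 1. Corank 1: A-series; mu = 6 gives A_6.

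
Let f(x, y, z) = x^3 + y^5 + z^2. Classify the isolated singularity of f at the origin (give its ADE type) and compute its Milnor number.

Type E_8, Milnor number mu = 8.

The Hessian of f at 0 has rank 1. Corank 2; j^3 = x^3 is a perfect cube, so E-series; the 5-jet and mu = 8 give E_8.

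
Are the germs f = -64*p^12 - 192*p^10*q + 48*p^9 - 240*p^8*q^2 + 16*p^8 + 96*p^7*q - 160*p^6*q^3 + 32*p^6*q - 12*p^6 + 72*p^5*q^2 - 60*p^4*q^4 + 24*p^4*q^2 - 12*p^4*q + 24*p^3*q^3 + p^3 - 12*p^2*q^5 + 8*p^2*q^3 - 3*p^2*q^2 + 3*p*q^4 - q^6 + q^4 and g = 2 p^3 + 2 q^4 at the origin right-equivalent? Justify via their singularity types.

Yes.

The Hessian of f at 0 has rank 0. Corank 2; j^3 = p^3 is a perfect cube, so E-series; the 4-jet and mu = 6 give E_6. The Hessian of g at 0 has rank 0. Corank 2; j^3 = 2*p^3 is a perfect cube, so E-series; the 4-jet and mu = 6 give E_6. Both have type E_6, hence right-equivalent.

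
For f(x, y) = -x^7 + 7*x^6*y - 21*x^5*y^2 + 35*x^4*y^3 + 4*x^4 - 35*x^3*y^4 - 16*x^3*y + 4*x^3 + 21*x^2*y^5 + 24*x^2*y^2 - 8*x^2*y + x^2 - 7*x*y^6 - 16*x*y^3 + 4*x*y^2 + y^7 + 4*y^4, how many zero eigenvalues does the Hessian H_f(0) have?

1

Hessian at 0 has rank 1.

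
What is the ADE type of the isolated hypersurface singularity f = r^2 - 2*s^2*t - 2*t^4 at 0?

The Hessian of f at 0 is [[0, 0, 0], [0, 0, 0], [0, 0, 2]] with rank 1, so corank 2. A Groebner basis of the Jacobian ideal J(f) in C{s,t,r} is {s^3, s^2/4 + t^3, s*t, r}; counting standard monomials gives mu = 5. Corank 2; j^3 = -2*s^2*t has shape L^2 M (L != M), so D-series; mu = 5 gives D_5.

D_5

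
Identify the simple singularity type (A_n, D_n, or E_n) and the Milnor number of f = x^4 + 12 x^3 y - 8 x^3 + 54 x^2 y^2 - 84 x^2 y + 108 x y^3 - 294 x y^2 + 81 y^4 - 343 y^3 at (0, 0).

Type E6, Milnor number mu = 6.

The Hessian of f at 0 has rank 0. Corank 2; j^3 = -(2*x + 7*y)^3 is a perfect cube, so E-series; the 4-jet and mu = 6 give E_6.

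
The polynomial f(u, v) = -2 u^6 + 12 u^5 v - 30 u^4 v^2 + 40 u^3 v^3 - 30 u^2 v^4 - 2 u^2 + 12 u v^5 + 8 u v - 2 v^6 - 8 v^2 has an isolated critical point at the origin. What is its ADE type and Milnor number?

Type A_5, Milnor number mu = 5.

The Hessian of f at 0 is [[-4, 8], [8, -16]] with rank 1, so corank 1. A Groebner basis of the Jacobian ideal J(f) in C{u,v} is {v^5, u - 2*v}; counting standard monomials gives mu = 5. Corank 1: A-series; mu = 5 gives A_5.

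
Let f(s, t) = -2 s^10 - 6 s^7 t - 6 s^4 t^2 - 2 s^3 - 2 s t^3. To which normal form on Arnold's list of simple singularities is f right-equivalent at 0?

The Hessian of f at 0 is [[0, 0], [0, 0]] with rank 0, so corank 2. A Groebner basis of the Jacobian ideal J(f) in C{s,t} is {s^3, s*t^2, 3*s^2 + t^3}; counting standard monomials gives mu = 7. Corank 2; j^3 = -2*s^3 is a perfect cube, so E-series; the 4-jet and mu = 7 give E_7.

E_7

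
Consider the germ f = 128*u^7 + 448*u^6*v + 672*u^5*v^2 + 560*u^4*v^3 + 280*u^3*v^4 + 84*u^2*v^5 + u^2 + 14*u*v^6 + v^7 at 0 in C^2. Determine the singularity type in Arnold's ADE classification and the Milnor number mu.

The Hessian of f at 0 is [[2, 0], [0, 0]] with rank 1, so corank 1. A Groebner basis of the Jacobian ideal J(f) in C{u,v} is {v^6, u}; counting standard monomials gives mu = 6. Corank 1: A-series; mu = 6 gives A_6.

Type A_{6}, Milnor number mu = 6.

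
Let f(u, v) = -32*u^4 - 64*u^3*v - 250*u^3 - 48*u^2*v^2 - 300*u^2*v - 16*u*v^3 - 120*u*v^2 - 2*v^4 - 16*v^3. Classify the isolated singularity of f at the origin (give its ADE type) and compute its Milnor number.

Type E_6, Milnor number mu = 6.

The Hessian of f at 0 is [[0, 0], [0, 0]] with rank 0, so corank 2. A Groebner basis of the Jacobian ideal J(f) in C{u,v} is {v^4, u*v^2 + 13*v^3/30, u^2 + 4*u*v/5 + 4*v^2/25}; counting standard monomials gives mu = 6. Corank 2; j^3 = -2*(5*u + 2*v)^3 is a perfect cube, so E-series; the 4-jet and mu = 6 give E_6.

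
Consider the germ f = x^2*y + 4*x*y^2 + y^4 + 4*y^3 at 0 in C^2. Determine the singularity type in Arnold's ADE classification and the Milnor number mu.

The Hessian of f at 0 has rank 0. Corank 2; j^3 = y*(x + 2*y)^2 has shape L^2 M (L != M), so D-series; mu = 5 gives D_5.

Type D_{5}, Milnor number mu = 5.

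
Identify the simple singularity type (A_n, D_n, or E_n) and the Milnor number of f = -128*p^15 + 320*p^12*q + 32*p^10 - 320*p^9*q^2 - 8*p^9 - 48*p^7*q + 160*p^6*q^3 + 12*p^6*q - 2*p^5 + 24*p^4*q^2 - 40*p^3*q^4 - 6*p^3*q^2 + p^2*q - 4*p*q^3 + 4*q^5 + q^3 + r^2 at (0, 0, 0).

Type D_{4}, Milnor number mu = 4.

The Hessian of f at 0 has rank 1. Corank 2; j^3 = q*(p^2 + q^2) splits into three distinct lines over C (the quadratic factor has nonzero discriminant), so D_4.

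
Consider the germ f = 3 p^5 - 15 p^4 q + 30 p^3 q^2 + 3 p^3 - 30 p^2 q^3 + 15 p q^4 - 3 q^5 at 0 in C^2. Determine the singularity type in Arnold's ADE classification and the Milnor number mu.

Type E_8, Milnor number mu = 8.

The Hessian of f at 0 has rank 0. Corank 2; j^3 = 3*p^3 is a perfect cube, so E-series; the 5-jet and mu = 8 give E_8.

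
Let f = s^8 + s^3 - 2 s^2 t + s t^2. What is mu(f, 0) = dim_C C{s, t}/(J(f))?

9

The Hessian of f at 0 is [[0, 0], [0, 0]] with rank 0, so corank 2. A Groebner basis of the Jacobian ideal J(f) in C{s,t} is {-s*t/8 + t^7 + t^2/8, s*t^2 - t^3, s^2 - s*t}; counting standard monomials gives mu = 9. Corank 2; j^3 = s*(s - t)^2 has shape L^2 M (L != M), so D-series; mu = 9 gives D_9.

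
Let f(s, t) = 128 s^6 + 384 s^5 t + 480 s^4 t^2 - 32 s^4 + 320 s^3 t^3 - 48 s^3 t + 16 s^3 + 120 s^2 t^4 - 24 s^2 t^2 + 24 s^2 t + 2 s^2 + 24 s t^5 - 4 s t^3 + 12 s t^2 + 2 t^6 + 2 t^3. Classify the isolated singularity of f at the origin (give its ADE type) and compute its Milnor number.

The Hessian of f at 0 has rank 1. Corank 1: A-series; mu = 2 gives A_2.

Type A2, Milnor number mu = 2.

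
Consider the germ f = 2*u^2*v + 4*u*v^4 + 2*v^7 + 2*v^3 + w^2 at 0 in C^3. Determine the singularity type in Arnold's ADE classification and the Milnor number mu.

The Hessian of f at 0 has rank 1. Corank 2; j^3 = 2*v*(u^2 + v^2) splits into three distinct lines over C (the quadratic factor has nonzero discriminant), so D_4.

Type D_{4}, Milnor number mu = 4.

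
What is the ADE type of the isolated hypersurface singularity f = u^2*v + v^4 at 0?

D_5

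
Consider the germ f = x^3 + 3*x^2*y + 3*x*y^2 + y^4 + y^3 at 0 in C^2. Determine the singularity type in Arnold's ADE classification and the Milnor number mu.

Type E6, Milnor number mu = 6.

The Hessian of f at 0 has rank 0. Corank 2; j^3 = (x + y)^3 is a perfect cube, so E-series; the 4-jet and mu = 6 give E_6.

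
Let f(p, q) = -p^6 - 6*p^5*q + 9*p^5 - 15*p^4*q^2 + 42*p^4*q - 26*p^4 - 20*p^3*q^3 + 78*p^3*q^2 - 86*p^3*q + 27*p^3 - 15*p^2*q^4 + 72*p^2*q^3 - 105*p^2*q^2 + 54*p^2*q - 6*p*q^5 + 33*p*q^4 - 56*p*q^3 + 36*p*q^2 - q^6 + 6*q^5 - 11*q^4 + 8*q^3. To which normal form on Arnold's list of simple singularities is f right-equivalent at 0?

E_{6}

The Hessian of f at 0 has rank 0. Corank 2; j^3 = (3*p + 2*q)^3 is a perfect cube, so E-series; the 4-jet and mu = 6 give E_6.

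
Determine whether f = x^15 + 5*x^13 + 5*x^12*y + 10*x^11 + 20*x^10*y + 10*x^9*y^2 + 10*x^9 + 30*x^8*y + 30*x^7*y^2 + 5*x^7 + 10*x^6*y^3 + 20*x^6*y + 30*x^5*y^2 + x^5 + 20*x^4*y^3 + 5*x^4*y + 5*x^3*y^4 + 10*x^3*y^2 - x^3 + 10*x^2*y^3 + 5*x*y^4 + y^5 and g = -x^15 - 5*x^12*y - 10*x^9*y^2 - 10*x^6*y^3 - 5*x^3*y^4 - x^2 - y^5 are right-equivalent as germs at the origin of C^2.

The Hessian of f at 0 has rank 0. Corank 2; j^3 = -x^3 is a perfect cube, so E-series; the 5-jet and mu = 8 give E_8. The Hessian of g at 0 has rank 1. Corank 1: A-series; mu = 4 gives A_4. f is E_8 but g is A_4, hence not right-equivalent.

No.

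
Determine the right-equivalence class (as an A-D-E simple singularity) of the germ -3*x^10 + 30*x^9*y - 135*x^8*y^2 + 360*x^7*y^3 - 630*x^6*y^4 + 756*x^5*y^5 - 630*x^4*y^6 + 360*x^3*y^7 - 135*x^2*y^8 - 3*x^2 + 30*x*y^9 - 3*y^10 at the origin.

A9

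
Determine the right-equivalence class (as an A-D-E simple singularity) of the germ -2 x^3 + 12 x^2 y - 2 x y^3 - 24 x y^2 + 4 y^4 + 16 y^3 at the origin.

The Hessian of f at 0 is [[0, 0], [0, 0]] with rank 0, so corank 2. A Groebner basis of the Jacobian ideal J(f) in C{x,y} is {x^3 - 6*x^2*y - 48*x^2 + 192*x*y - 192*y^2, 6*x^2 + x*y^2 - 24*x*y + 24*y^2, 3*x^2 - 12*x*y + y^3 + 12*y^2}; counting standard monomials gives mu = 7. Corank 2; j^3 = -2*(x - 2*y)^3 is a perfect cube, so E-series; the 4-jet and mu = 7 give E_7.

E7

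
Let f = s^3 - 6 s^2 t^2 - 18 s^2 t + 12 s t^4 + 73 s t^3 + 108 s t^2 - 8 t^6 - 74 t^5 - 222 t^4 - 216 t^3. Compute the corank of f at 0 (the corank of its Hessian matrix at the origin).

2

The Hessian at 0 is [[0, 0], [0, 0]] of rank 0; hence corank 2.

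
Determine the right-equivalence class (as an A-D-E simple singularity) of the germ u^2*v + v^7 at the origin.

The Hessian of f at 0 has rank 0. Corank 2; j^3 = u^2*v has shape L^2 M (L != M), so D-series; mu = 8 gives D_8.

D8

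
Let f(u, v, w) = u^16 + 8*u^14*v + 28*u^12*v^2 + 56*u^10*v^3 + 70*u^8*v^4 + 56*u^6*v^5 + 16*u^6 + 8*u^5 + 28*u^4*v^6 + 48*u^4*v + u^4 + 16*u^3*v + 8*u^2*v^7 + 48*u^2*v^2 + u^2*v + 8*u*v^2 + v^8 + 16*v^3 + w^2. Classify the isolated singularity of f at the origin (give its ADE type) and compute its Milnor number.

Type D9, Milnor number mu = 9.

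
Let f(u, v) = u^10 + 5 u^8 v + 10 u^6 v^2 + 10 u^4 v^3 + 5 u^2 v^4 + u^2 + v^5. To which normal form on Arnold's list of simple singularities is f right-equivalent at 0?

A4

The Hessian of f at 0 is [[2, 0], [0, 0]] with rank 1, so corank 1. A Groebner basis of the Jacobian ideal J(f) in C{u,v} is {v^4, u}; counting standard monomials gives mu = 4. Corank 1: A-series; mu = 4 gives A_4.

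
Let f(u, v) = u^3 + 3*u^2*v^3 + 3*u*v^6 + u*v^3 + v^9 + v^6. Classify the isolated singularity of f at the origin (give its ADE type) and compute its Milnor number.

Type E_{7}, Milnor number mu = 7.

The Hessian of f at 0 has rank 0. Corank 2; j^3 = u^3 is a perfect cube, so E-series; the 4-jet and mu = 7 give E_7.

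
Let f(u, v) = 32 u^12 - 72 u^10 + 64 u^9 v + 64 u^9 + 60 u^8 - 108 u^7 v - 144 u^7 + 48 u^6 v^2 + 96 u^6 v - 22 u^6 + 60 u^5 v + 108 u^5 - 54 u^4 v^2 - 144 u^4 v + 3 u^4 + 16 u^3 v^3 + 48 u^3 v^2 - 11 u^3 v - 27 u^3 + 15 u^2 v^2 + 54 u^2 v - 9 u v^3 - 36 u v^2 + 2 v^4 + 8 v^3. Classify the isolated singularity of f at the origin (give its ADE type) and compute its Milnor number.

The Hessian of f at 0 has rank 0. Corank 2; j^3 = -(3*u - 2*v)^3 is a perfect cube, so E-series; the 4-jet and mu = 7 give E_7.

Type E_7, Milnor number mu = 7.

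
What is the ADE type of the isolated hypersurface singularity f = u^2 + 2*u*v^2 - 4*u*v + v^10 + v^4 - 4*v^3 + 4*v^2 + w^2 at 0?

A_9

The Hessian of f at 0 has rank 2. Corank 1: A-series; mu = 9 gives A_9.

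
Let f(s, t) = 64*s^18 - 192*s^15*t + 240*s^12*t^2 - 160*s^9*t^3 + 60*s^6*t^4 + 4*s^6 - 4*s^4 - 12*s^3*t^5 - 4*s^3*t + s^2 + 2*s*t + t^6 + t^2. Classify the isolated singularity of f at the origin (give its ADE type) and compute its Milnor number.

Type A5, Milnor number mu = 5.

The Hessian of f at 0 is [[2, 2], [2, 2]] with rank 1, so corank 1. A Groebner basis of the Jacobian ideal J(f) in C{s,t} is {s*t^2 - s/2 - t/2, s/2 + t^3 + t/2, s^2 + 2*s*t + t^2}; counting standard monomials gives mu = 5. Corank 1: A-series; mu = 5 gives A_5.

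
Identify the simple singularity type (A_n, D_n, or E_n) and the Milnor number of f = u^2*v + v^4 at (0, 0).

Type D_5, Milnor number mu = 5.

The Hessian of f at 0 has rank 0. Corank 2; j^3 = u^2*v has shape L^2 M (L != M), so D-series; mu = 5 gives D_5.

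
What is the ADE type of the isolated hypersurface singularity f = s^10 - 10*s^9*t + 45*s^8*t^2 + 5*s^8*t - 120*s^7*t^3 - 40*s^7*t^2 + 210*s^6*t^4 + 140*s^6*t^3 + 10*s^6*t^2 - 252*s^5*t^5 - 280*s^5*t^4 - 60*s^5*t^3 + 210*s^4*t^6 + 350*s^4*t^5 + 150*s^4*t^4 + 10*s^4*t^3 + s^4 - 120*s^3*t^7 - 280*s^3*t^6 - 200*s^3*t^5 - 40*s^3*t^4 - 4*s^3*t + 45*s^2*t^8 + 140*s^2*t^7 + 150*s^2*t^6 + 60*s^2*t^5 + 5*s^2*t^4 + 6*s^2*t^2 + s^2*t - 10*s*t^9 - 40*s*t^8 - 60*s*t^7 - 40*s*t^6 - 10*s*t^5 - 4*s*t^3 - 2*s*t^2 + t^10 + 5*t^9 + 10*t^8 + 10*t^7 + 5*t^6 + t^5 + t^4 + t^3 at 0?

D_{6}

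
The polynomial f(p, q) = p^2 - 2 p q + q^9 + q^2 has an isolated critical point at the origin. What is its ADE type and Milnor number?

Type A_8, Milnor number mu = 8.

The Hessian of f at 0 has rank 1. Corank 1: A-series; mu = 8 gives A_8.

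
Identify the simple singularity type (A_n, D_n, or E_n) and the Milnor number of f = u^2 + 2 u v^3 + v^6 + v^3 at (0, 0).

Type A_{2}, Milnor number mu = 2.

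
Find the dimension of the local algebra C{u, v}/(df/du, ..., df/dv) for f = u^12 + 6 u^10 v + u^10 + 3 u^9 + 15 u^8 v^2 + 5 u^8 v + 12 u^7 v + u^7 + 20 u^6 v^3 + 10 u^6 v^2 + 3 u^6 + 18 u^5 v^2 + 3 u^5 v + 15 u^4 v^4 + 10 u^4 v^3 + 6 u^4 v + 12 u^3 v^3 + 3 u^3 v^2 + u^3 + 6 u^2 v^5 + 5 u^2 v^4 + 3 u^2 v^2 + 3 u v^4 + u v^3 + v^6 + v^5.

7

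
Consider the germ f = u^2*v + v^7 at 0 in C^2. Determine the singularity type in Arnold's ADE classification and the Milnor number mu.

Type D8, Milnor number mu = 8.

The Hessian of f at 0 has rank 0. Corank 2; j^3 = u^2*v has shape L^2 M (L != M), so D-series; mu = 8 gives D_8.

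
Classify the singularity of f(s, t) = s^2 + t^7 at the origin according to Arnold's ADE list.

The Hessian of f at 0 has rank 1. Corank 1: A-series; mu = 6 gives A_6.

A_6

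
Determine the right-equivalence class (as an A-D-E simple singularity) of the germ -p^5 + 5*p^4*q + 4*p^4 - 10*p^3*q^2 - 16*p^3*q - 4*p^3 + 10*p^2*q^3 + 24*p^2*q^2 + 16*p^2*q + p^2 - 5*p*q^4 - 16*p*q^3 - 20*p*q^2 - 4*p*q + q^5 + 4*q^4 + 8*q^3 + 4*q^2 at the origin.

A_{4}

The Hessian of f at 0 has rank 1. Corank 1: A-series; mu = 4 gives A_4.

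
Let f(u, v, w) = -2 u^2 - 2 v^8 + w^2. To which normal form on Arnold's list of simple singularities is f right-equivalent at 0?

A_7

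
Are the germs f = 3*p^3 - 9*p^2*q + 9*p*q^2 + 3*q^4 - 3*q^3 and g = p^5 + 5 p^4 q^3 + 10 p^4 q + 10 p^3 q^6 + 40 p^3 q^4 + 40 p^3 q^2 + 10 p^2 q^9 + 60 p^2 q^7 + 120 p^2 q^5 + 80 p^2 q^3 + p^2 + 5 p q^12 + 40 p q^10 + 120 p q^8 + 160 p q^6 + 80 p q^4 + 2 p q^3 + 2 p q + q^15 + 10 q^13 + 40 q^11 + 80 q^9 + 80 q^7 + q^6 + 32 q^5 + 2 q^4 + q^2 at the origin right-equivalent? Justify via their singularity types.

No.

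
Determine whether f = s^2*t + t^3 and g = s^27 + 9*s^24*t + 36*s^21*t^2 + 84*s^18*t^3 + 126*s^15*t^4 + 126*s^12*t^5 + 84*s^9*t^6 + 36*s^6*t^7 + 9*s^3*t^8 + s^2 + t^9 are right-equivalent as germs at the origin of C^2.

No.

The Hessian of f at 0 is [[0, 0], [0, 0]] with rank 0, so corank 2. A Groebner basis of the Jacobian ideal J(f) in C{s,t} is {t^3, s^2 + 3*t^2, s*t}; counting standard monomials gives mu = 4. Corank 2; j^3 = t*(s^2 + t^2) splits into three distinct lines over C (the quadratic factor has nonzero discriminant), so D_4. The Hessian of g at 0 is [[2, 0], [0, 0]] with rank 1, so corank 1. A Groebner basis of the Jacobian ideal J(g) in C{s,t} is {t^8, s}; counting standard monomials gives mu = 8. Corank 1: A-series; mu = 8 gives A_8. f is D_4 but g is A_8, hence not right-equivalent.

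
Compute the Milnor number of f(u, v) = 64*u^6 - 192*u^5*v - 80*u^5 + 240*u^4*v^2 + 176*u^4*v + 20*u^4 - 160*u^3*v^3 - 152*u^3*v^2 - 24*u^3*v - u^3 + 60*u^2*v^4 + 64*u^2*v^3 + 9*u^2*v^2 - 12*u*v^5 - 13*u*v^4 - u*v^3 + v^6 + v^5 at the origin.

The Hessian of f at 0 has rank 0. Corank 2; j^3 = -u^3 is a perfect cube, so E-series; the 4-jet and mu = 7 give E_7.

7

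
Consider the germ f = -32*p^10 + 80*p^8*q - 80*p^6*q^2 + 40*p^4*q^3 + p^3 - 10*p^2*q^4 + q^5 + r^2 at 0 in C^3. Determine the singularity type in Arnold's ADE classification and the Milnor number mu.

The Hessian of f at 0 has rank 1. Corank 2; j^3 = p^3 is a perfect cube, so E-series; the 5-jet and mu = 8 give E_8.

Type E8, Milnor number mu = 8.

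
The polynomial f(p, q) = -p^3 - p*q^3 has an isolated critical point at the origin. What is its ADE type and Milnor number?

Type E_7, Milnor number mu = 7.

The Hessian of f at 0 is [[0, 0], [0, 0]] with rank 0, so corank 2. A Groebner basis of the Jacobian ideal J(f) in C{p,q} is {p^3, p*q^2, 3*p^2 + q^3}; counting standard monomials gives mu = 7. Corank 2; j^3 = -p^3 is a perfect cube, so E-series; the 4-jet and mu = 7 give E_7.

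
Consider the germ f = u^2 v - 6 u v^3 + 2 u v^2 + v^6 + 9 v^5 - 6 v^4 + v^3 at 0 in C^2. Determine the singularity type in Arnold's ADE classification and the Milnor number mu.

Type D_{7}, Milnor number mu = 7.

The Hessian of f at 0 is [[0, 0], [0, 0]] with rank 0, so corank 2. A Groebner basis of the Jacobian ideal J(f) in C{u,v} is {u^3 - 9*u^2/2 + 21*u*v^2/2 - 31*u*v/6 - 2*v^2/3, u^2*v + 3*u^2/2 - 5*u*v^2/2 + 11*u*v/6 + v^2/3, -u*v/3 + v^3 - v^2/3}; counting standard monomials gives mu = 7. Corank 2; j^3 = v*(u + v)^2 has shape L^2 M (L != M), so D-series; mu = 7 gives D_7.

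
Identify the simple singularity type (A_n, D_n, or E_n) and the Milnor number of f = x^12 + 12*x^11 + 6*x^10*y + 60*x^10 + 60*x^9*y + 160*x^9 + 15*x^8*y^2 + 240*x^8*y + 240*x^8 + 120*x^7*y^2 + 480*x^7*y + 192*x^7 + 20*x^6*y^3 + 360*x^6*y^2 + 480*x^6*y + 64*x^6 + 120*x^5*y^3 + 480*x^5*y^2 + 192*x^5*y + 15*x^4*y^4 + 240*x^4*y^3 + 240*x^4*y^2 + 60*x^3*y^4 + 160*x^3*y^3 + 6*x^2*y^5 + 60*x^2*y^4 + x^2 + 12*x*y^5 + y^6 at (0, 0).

Type A_{5}, Milnor number mu = 5.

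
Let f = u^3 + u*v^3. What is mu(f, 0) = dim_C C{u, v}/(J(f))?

7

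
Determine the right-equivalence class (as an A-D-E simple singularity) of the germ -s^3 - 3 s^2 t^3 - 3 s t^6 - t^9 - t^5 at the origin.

The Hessian of f at 0 has rank 0. Corank 2; j^3 = -s^3 is a perfect cube, so E-series; the 5-jet and mu = 8 give E_8.

E8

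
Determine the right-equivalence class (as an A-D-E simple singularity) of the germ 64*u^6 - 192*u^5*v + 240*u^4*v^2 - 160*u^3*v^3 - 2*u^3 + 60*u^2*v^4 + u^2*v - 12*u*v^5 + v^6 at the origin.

D_7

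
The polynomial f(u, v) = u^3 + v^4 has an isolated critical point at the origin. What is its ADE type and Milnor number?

The Hessian of f at 0 has rank 0. Corank 2; j^3 = u^3 is a perfect cube, so E-series; the 4-jet and mu = 6 give E_6.

Type E_{6}, Milnor number mu = 6.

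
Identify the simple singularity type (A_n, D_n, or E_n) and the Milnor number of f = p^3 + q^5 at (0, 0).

The Hessian of f at 0 is [[0, 0], [0, 0]] with rank 0, so corank 2. A Groebner basis of the Jacobian ideal J(f) in C{p,q} is {q^4, p^2}; counting standard monomials gives mu = 8. Corank 2; j^3 = p^3 is a perfect cube, so E-series; the 5-jet and mu = 8 give E_8.

Type E8, Milnor number mu = 8.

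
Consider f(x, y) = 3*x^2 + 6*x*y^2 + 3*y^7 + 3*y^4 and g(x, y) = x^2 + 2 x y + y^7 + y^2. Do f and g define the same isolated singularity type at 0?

The Hessian of f at 0 is [[6, 0], [0, 0]] with rank 1, so corank 1. A Groebner basis of the Jacobian ideal J(f) in C{x,y} is {x^3, x + y^2}; counting standard monomials gives mu = 6. Corank 1: A-series; mu = 6 gives A_6. The Hessian of g at 0 is [[2, 2], [2, 2]] with rank 1, so corank 1. A Groebner basis of the Jacobian ideal J(g) in C{x,y} is {y^6, x + y}; counting standard monomials gives mu = 6. Corank 1: A-series; mu = 6 gives A_6. Both have type A_6, hence right-equivalent.

Yes.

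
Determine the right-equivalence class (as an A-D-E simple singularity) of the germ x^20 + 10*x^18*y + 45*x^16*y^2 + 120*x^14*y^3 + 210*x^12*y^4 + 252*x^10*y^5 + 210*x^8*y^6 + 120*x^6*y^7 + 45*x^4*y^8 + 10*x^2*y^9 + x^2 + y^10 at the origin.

A9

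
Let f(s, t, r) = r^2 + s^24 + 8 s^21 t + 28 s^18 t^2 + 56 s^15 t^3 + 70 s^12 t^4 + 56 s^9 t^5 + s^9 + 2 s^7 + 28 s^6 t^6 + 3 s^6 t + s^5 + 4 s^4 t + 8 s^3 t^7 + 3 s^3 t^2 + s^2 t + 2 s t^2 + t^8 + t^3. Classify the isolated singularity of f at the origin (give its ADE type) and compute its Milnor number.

Type D_9, Milnor number mu = 9.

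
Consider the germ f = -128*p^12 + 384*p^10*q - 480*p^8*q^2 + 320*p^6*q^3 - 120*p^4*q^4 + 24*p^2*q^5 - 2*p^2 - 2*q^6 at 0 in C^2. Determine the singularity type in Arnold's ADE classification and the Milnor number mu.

The Hessian of f at 0 is [[-4, 0], [0, 0]] with rank 1, so corank 1. A Groebner basis of the Jacobian ideal J(f) in C{p,q} is {q^5, p}; counting standard monomials gives mu = 5. Corank 1: A-series; mu = 5 gives A_5.

Type A_{5}, Milnor number mu = 5.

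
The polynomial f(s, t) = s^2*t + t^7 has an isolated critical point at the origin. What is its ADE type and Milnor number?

Type D_8, Milnor number mu = 8.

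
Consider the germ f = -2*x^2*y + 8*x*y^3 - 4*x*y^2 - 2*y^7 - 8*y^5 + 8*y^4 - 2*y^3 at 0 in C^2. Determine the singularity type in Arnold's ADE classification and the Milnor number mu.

Type D_8, Milnor number mu = 8.

The Hessian of f at 0 has rank 0. Corank 2; j^3 = -2*y*(x + y)^2 has shape L^2 M (L != M), so D-series; mu = 8 gives D_8.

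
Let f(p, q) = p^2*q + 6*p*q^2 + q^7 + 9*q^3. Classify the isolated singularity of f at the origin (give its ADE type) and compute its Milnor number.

Type D8, Milnor number mu = 8.

The Hessian of f at 0 has rank 0. Corank 2; j^3 = q*(p + 3*q)^2 has shape L^2 M (L != M), so D-series; mu = 8 gives D_8.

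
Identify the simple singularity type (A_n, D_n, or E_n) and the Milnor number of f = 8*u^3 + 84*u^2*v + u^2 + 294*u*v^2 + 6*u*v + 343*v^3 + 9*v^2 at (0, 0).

Type A2, Milnor number mu = 2.

The Hessian of f at 0 has rank 1. Corank 1: A-series; mu = 2 gives A_2.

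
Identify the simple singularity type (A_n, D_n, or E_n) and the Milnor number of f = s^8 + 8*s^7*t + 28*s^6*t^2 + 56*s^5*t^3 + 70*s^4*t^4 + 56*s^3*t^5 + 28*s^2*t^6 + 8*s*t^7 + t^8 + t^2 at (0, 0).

Type A7, Milnor number mu = 7.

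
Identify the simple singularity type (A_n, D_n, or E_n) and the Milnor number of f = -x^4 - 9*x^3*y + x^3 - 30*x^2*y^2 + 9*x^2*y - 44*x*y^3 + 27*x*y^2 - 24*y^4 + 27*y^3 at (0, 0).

The Hessian of f at 0 is [[0, 0], [0, 0]] with rank 0, so corank 2. A Groebner basis of the Jacobian ideal J(f) in C{x,y} is {3*x^2 + 18*x*y + y^4 + y^3 + 27*y^2, x^3 - 45*x^2 - 270*x*y + 12*y^3 - 405*y^2, x^2*y + 11*x^2 + 66*x*y - 16*y^3/3 + 99*y^2, -2*x^2 + x*y^2 - 12*x*y + 7*y^3/3 - 18*y^2}; counting standard monomials gives mu = 7. Corank 2; j^3 = (x + 3*y)^3 is a perfect cube, so E-series; the 4-jet and mu = 7 give E_7.

Type E_{7}, Milnor number mu = 7.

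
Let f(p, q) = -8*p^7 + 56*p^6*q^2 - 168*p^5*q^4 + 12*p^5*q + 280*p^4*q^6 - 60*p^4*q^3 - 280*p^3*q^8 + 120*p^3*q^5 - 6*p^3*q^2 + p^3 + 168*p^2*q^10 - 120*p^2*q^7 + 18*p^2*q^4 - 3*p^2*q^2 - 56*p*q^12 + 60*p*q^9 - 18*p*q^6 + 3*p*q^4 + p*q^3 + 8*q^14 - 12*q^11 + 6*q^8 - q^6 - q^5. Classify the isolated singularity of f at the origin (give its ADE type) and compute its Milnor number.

Type E_{7}, Milnor number mu = 7.

The Hessian of f at 0 has rank 0. Corank 2; j^3 = p^3 is a perfect cube, so E-series; the 4-jet and mu = 7 give E_7.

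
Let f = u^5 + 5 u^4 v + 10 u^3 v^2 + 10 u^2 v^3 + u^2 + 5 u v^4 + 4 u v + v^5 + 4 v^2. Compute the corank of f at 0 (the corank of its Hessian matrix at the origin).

Hessian at 0 has rank 1.

1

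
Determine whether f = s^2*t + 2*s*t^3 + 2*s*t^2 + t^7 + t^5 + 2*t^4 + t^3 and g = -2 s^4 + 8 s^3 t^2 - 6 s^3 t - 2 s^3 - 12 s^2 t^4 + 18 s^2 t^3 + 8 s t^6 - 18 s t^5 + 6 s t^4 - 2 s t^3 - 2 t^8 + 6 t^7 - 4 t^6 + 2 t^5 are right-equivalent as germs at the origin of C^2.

The Hessian of f at 0 is [[0, 0], [0, 0]] with rank 0, so corank 2. A Groebner basis of the Jacobian ideal J(f) in C{s,t} is {s^2*t^2 - 2*s^2*t + s^2/7 - 20*s*t^2/7 + 8*s*t/7 + t^2, s^3 + 3*s^2*t - s^2/7 + 20*s*t^2/7 - 8*s*t/7 - t^2, s*t + t^3 + t^2}; counting standard monomials gives mu = 8. Corank 2; j^3 = t*(s + t)^2 has shape L^2 M (L != M), so D-series; mu = 8 gives D_8. The Hessian of g at 0 is [[0, 0], [0, 0]] with rank 0, so corank 2. A Groebner basis of the Jacobian ideal J(g) in C{s,t} is {-s^2/2 + t^4 - t^3/6, s^3, s^2*t + s^2/6 + t^3/18, -5*s^2/6 + s*t^2 - 5*t^3/18}; counting standard monomials gives mu = 7. Corank 2; j^3 = -2*s^3 is a perfect cube, so E-series; the 4-jet and mu = 7 give E_7. f is D_8 but g is E_7, hence not right-equivalent.

No.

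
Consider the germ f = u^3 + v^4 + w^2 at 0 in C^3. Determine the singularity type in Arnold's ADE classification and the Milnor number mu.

The Hessian of f at 0 has rank 1. Corank 2; j^3 = u^3 is a perfect cube, so E-series; the 4-jet and mu = 6 give E_6.

Type E_{6}, Milnor number mu = 6.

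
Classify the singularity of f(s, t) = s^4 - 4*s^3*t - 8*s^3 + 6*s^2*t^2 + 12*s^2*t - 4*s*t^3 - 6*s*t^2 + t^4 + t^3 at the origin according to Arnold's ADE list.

The Hessian of f at 0 has rank 0. Corank 2; j^3 = -(2*s - t)^3 is a perfect cube, so E-series; the 4-jet and mu = 6 give E_6.

E6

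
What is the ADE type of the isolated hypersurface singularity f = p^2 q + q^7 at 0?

D_{8}

The Hessian of f at 0 is [[0, 0], [0, 0]] with rank 0, so corank 2. A Groebner basis of the Jacobian ideal J(f) in C{p,q} is {p^2/7 + q^6, p^3, p*q}; counting standard monomials gives mu = 8. Corank 2; j^3 = p^2*q has shape L^2 M (L != M), so D-series; mu = 8 gives D_8.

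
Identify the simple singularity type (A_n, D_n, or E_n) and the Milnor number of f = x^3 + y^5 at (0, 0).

The Hessian of f at 0 is [[0, 0], [0, 0]] with rank 0, so corank 2. A Groebner basis of the Jacobian ideal J(f) in C{x,y} is {y^4, x^2}; counting standard monomials gives mu = 8. Corank 2; j^3 = x^3 is a perfect cube, so E-series; the 5-jet and mu = 8 give E_8.

Type E_8, Milnor number mu = 8.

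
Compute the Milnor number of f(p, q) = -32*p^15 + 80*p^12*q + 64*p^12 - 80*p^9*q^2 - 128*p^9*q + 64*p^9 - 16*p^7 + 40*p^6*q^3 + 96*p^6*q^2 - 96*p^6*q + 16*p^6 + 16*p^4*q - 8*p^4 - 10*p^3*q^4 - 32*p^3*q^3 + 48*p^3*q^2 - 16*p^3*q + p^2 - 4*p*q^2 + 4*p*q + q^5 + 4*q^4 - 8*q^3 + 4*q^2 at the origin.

4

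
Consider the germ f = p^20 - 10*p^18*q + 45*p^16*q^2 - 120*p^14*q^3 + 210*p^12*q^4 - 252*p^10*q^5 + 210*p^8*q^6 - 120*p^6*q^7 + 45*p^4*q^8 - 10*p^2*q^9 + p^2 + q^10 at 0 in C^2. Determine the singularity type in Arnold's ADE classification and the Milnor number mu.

Type A_{9}, Milnor number mu = 9.

The Hessian of f at 0 is [[2, 0], [0, 0]] with rank 1, so corank 1. A Groebner basis of the Jacobian ideal J(f) in C{p,q} is {q^9, p}; counting standard monomials gives mu = 9. Corank 1: A-series; mu = 9 gives A_9.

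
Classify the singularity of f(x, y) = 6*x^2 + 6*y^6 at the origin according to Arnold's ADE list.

A_{5}

The Hessian of f at 0 has rank 1. Corank 1: A-series; mu = 5 gives A_5.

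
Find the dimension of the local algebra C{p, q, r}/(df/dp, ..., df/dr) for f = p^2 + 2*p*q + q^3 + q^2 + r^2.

2

The Hessian of f at 0 has rank 2. Corank 1: A-series; mu = 2 gives A_2.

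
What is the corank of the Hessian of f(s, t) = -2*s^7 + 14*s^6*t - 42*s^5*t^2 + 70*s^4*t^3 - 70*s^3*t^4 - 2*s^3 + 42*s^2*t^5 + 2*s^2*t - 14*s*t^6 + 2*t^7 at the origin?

2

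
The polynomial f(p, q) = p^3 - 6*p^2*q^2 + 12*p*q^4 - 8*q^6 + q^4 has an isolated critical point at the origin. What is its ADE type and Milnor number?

Type E6, Milnor number mu = 6.

The Hessian of f at 0 is [[0, 0], [0, 0]] with rank 0, so corank 2. A Groebner basis of the Jacobian ideal J(f) in C{p,q} is {p^3, p^2*q, -p^2/4 + p*q^2, q^3}; counting standard monomials gives mu = 6. Corank 2; j^3 = p^3 is a perfect cube, so E-series; the 4-jet and mu = 6 give E_6.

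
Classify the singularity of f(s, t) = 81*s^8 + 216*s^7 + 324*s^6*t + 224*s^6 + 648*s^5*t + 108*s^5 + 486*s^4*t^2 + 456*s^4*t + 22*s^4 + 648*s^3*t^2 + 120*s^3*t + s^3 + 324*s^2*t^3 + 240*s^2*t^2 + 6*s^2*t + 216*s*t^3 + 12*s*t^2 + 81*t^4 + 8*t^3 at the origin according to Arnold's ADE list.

E_6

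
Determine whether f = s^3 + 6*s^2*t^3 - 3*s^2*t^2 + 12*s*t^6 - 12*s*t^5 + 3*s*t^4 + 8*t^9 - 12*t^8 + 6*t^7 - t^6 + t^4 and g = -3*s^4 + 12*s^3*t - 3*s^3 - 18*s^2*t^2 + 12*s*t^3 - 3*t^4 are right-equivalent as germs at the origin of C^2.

Yes.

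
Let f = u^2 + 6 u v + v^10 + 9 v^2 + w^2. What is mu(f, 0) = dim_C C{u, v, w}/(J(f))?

9

The Hessian of f at 0 has rank 2. Corank 1: A-series; mu = 9 gives A_9.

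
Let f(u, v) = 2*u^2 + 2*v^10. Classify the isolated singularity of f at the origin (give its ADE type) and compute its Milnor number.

Type A9, Milnor number mu = 9.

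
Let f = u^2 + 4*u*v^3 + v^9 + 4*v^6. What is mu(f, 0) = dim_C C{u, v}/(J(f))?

The Hessian of f at 0 has rank 1. Corank 1: A-series; mu = 8 gives A_8.

8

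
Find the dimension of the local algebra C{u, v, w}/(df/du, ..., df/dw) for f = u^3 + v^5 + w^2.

8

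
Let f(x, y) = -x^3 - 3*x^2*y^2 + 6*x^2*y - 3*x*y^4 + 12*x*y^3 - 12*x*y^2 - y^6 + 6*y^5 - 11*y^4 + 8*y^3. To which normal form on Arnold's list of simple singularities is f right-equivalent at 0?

E6

The Hessian of f at 0 is [[0, 0], [0, 0]] with rank 0, so corank 2. A Groebner basis of the Jacobian ideal J(f) in C{x,y} is {x^3 + 6*x^2 - 24*x*y + 24*y^2, x^2*y + 2*x^2 - 8*x*y + 8*y^2, x^2/2 + x*y^2 - 2*x*y + 2*y^2, y^3}; counting standard monomials gives mu = 6. Corank 2; j^3 = -(x - 2*y)^3 is a perfect cube, so E-series; the 4-jet and mu = 6 give E_6.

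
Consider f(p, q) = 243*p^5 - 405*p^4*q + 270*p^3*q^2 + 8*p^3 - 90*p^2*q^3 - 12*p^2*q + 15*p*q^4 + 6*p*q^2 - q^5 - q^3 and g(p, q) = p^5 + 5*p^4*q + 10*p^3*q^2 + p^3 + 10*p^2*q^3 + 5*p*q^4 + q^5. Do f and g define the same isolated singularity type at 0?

Yes.

The Hessian of f at 0 has rank 0. Corank 2; j^3 = (2*p - q)^3 is a perfect cube, so E-series; the 5-jet and mu = 8 give E_8. The Hessian of g at 0 has rank 0. Corank 2; j^3 = p^3 is a perfect cube, so E-series; the 5-jet and mu = 8 give E_8. Both have type E_8, hence right-equivalent.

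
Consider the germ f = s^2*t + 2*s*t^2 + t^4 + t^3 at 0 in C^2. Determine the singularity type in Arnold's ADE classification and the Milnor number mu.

Type D_{5}, Milnor number mu = 5.

The Hessian of f at 0 has rank 0. Corank 2; j^3 = t*(s + t)^2 has shape L^2 M (L != M), so D-series; mu = 5 gives D_5.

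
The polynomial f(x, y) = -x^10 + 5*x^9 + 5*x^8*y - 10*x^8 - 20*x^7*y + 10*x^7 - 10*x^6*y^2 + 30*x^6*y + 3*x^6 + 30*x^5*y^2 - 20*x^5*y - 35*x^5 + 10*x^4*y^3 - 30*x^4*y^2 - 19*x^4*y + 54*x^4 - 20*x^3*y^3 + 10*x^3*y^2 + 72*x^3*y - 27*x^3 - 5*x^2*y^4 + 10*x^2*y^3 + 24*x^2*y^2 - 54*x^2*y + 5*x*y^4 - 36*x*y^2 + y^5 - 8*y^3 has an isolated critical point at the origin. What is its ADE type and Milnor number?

The Hessian of f at 0 is [[0, 0], [0, 0]] with rank 0, so corank 2. A Groebner basis of the Jacobian ideal J(f) in C{x,y} is {-2187*x^2/128 + x*y^3 + 81*x*y^2/8 - 729*x*y/32 + 27*y^3/4 - 243*y^2/32, 729*x^2/32 - 27*x*y^2/2 + 243*x*y/8 + y^4 - 9*y^3 + 81*y^2/8, x^3 + 9*x^2/4 - 8*x*y^2/3 + 3*x*y - 40*y^3/27 + y^2, x^2*y - 9*x^2/8 + 2*x*y^2 - 3*x*y/2 + 8*y^3/9 - y^2/2}; counting standard monomials gives mu = 8. Corank 2; j^3 = -(3*x + 2*y)^3 is a perfect cube, so E-series; the 5-jet and mu = 8 give E_8.

Type E8, Milnor number mu = 8.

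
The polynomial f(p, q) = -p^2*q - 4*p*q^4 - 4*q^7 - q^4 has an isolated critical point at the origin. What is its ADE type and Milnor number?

The Hessian of f at 0 has rank 0. Corank 2; j^3 = -p^2*q has shape L^2 M (L != M), so D-series; mu = 5 gives D_5.

Type D_5, Milnor number mu = 5.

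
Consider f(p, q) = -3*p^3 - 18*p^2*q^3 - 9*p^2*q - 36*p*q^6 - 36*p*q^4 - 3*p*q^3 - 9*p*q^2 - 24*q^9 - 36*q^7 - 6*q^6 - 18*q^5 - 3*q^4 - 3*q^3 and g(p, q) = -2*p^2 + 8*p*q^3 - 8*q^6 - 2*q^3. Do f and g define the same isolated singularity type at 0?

No.

The Hessian of f at 0 has rank 0. Corank 2; j^3 = -3*(p + q)^3 is a perfect cube, so E-series; the 4-jet and mu = 7 give E_7. The Hessian of g at 0 has rank 1. Corank 1: A-series; mu = 2 gives A_2. f is E_7 but g is A_2, hence not right-equivalent.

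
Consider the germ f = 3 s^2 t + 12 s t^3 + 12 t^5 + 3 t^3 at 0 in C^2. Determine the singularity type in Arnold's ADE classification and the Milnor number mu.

The Hessian of f at 0 is [[0, 0], [0, 0]] with rank 0, so corank 2. A Groebner basis of the Jacobian ideal J(f) in C{s,t} is {t^3, s^2 + 3*t^2, s*t}; counting standard monomials gives mu = 4. Corank 2; j^3 = 3*t*(s^2 + t^2) splits into three distinct lines over C (the quadratic factor has nonzero discriminant), so D_4.

Type D_{4}, Milnor number mu = 4.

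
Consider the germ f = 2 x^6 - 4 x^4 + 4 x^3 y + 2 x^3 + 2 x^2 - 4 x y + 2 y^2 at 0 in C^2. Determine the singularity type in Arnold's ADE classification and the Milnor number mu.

Type A2, Milnor number mu = 2.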